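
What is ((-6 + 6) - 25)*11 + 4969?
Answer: 4694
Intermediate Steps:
((-6 + 6) - 25)*11 + 4969 = (0 - 25)*11 + 4969 = -25*11 + 4969 = -275 + 4969 = 4694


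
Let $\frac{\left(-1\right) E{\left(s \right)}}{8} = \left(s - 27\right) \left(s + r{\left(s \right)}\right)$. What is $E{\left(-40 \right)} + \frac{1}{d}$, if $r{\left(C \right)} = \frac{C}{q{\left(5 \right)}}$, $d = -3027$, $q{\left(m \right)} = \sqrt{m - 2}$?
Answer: $- \frac{64898881}{3027} - \frac{21440 \sqrt{3}}{3} \approx -33818.0$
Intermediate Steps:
$q{\left(m \right)} = \sqrt{-2 + m}$
$r{\left(C \right)} = \frac{C \sqrt{3}}{3}$ ($r{\left(C \right)} = \frac{C}{\sqrt{-2 + 5}} = \frac{C}{\sqrt{3}} = C \frac{\sqrt{3}}{3} = \frac{C \sqrt{3}}{3}$)
$E{\left(s \right)} = - 8 \left(-27 + s\right) \left(s + \frac{s \sqrt{3}}{3}\right)$ ($E{\left(s \right)} = - 8 \left(s - 27\right) \left(s + \frac{s \sqrt{3}}{3}\right) = - 8 \left(-27 + s\right) \left(s + \frac{s \sqrt{3}}{3}\right)$)
$E{\left(-40 \right)} + \frac{1}{d} = \frac{8}{3} \left(-40\right) \left(81 - -120 + 27 \sqrt{3} - - 40 \sqrt{3}\right) + \frac{1}{-3027} = \frac{8}{3} \left(-40\right) \left(81 + 120 + 27 \sqrt{3} + 40 \sqrt{3}\right) - \frac{1}{3027} = \frac{8}{3} \left(-40\right) \left(201 + 67 \sqrt{3}\right) - \frac{1}{3027} = \left(-21440 - \frac{21440 \sqrt{3}}{3}\right) - \frac{1}{3027} = - \frac{64898881}{3027} - \frac{21440 \sqrt{3}}{3}$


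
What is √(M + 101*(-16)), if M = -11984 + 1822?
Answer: I*√11778 ≈ 108.53*I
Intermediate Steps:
M = -10162
√(M + 101*(-16)) = √(-10162 + 101*(-16)) = √(-10162 - 1616) = √(-11778) = I*√11778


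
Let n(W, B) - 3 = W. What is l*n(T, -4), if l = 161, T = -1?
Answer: 322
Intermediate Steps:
n(W, B) = 3 + W
l*n(T, -4) = 161*(3 - 1) = 161*2 = 322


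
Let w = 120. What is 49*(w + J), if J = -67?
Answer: 2597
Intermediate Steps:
49*(w + J) = 49*(120 - 67) = 49*53 = 2597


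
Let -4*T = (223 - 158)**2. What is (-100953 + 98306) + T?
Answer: -14813/4 ≈ -3703.3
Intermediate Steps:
T = -4225/4 (T = -(223 - 158)**2/4 = -1/4*65**2 = -1/4*4225 = -4225/4 ≈ -1056.3)
(-100953 + 98306) + T = (-100953 + 98306) - 4225/4 = -2647 - 4225/4 = -14813/4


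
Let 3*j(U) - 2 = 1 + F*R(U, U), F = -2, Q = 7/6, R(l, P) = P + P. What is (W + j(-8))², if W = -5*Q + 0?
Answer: 1225/36 ≈ 34.028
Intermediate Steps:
R(l, P) = 2*P
Q = 7/6 (Q = 7*(⅙) = 7/6 ≈ 1.1667)
j(U) = 1 - 4*U/3 (j(U) = ⅔ + (1 - 4*U)/3 = ⅔ + (⅓ - 4*U/3) = 1 - 4*U/3)
W = -35/6 (W = -5*7/6 + 0 = -35/6 + 0 = -35/6 ≈ -5.8333)
(W + j(-8))² = (-35/6 + (1 - 4/3*(-8)))² = (-35/6 + (1 + 32/3))² = (-35/6 + 35/3)² = (35/6)² = 1225/36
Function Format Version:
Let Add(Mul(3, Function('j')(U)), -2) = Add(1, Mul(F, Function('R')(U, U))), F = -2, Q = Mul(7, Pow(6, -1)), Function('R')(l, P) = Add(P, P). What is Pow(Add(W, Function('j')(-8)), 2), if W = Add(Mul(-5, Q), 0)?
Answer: Rational(1225, 36) ≈ 34.028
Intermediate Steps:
Function('R')(l, P) = Mul(2, P)
Q = Rational(7, 6) (Q = Mul(7, Rational(1, 6)) = Rational(7, 6) ≈ 1.1667)
Function('j')(U) = Add(1, Mul(Rational(-4, 3), U)) (Function('j')(U) = Add(Rational(2, 3), Mul(Rational(1, 3), Add(1, Mul(-2, Mul(2, U))))) = Add(Rational(2, 3), Mul(Rational(1, 3), Add(1, Mul(-4, U)))) = Add(Rational(2, 3), Add(Rational(1, 3), Mul(Rational(-4, 3), U))) = Add(1, Mul(Rational(-4, 3), U)))
W = Rational(-35, 6) (W = Add(Mul(-5, Rational(7, 6)), 0) = Add(Rational(-35, 6), 0) = Rational(-35, 6) ≈ -5.8333)
Pow(Add(W, Function('j')(-8)), 2) = Pow(Add(Rational(-35, 6), Add(1, Mul(Rational(-4, 3), -8))), 2) = Pow(Add(Rational(-35, 6), Add(1, Rational(32, 3))), 2) = Pow(Add(Rational(-35, 6), Rational(35, 3)), 2) = Pow(Rational(35, 6), 2) = Rational(1225, 36)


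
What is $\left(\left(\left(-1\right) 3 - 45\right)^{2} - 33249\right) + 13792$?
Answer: $-17153$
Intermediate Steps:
$\left(\left(\left(-1\right) 3 - 45\right)^{2} - 33249\right) + 13792 = \left(\left(-3 - 45\right)^{2} - 33249\right) + 13792 = \left(\left(-48\right)^{2} - 33249\right) + 13792 = \left(2304 - 33249\right) + 13792 = -30945 + 13792 = -17153$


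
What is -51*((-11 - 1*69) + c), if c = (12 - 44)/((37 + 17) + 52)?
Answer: 217056/53 ≈ 4095.4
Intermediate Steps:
c = -16/53 (c = -32/(54 + 52) = -32/106 = -32*1/106 = -16/53 ≈ -0.30189)
-51*((-11 - 1*69) + c) = -51*((-11 - 1*69) - 16/53) = -51*((-11 - 69) - 16/53) = -51*(-80 - 16/53) = -51*(-4256/53) = 217056/53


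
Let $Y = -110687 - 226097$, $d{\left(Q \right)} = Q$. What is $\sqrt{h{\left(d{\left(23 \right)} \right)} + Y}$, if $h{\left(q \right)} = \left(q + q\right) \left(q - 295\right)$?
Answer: $4 i \sqrt{21831} \approx 591.01 i$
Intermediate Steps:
$h{\left(q \right)} = 2 q \left(-295 + q\right)$
$Y = -336784$ ($Y = -110687 - 226097 = -336784$)
$\sqrt{h{\left(d{\left(23 \right)} \right)} + Y} = \sqrt{2 \cdot 23 \left(-295 + 23\right) - 336784} = \sqrt{2 \cdot 23 \left(-272\right) - 336784} = \sqrt{-12512 - 336784} = \sqrt{-349296} = 4 i \sqrt{21831}$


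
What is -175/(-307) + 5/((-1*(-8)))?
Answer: 2935/2456 ≈ 1.1950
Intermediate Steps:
-175/(-307) + 5/((-1*(-8))) = -175*(-1/307) + 5/8 = 175/307 + 5*(⅛) = 175/307 + 5/8 = 2935/2456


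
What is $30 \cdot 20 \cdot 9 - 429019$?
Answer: $-423619$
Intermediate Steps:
$30 \cdot 20 \cdot 9 - 429019 = 600 \cdot 9 - 429019 = 5400 - 429019 = -423619$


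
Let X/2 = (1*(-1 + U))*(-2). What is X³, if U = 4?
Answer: -1728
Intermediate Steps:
X = -12 (X = 2*((1*(-1 + 4))*(-2)) = 2*((1*3)*(-2)) = 2*(3*(-2)) = 2*(-6) = -12)
X³ = (-12)³ = -1728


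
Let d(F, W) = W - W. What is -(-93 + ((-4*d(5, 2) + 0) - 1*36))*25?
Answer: 3225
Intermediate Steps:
d(F, W) = 0
-(-93 + ((-4*d(5, 2) + 0) - 1*36))*25 = -(-93 + ((-4*0 + 0) - 1*36))*25 = -(-93 + ((0 + 0) - 36))*25 = -(-93 + (0 - 36))*25 = -(-93 - 36)*25 = -(-129)*25 = -1*(-3225) = 3225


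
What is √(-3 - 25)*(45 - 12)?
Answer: 66*I*√7 ≈ 174.62*I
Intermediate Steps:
√(-3 - 25)*(45 - 12) = √(-28)*33 = (2*I*√7)*33 = 66*I*√7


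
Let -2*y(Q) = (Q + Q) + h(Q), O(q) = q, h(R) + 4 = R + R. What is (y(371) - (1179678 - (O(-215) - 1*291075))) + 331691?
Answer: -1140017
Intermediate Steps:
h(R) = -4 + 2*R (h(R) = -4 + (R + R) = -4 + 2*R)
y(Q) = 2 - 2*Q (y(Q) = -((Q + Q) + (-4 + 2*Q))/2 = -(2*Q + (-4 + 2*Q))/2 = -(-4 + 4*Q)/2 = 2 - 2*Q)
(y(371) - (1179678 - (O(-215) - 1*291075))) + 331691 = ((2 - 2*371) - (1179678 - (-215 - 1*291075))) + 331691 = ((2 - 742) - (1179678 - (-215 - 291075))) + 331691 = (-740 - (1179678 - 1*(-291290))) + 331691 = (-740 - (1179678 + 291290)) + 331691 = (-740 - 1*1470968) + 331691 = (-740 - 1470968) + 331691 = -1471708 + 331691 = -1140017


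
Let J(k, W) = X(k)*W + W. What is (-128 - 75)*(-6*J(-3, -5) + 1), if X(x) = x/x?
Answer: -12383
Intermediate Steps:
X(x) = 1
J(k, W) = 2*W (J(k, W) = 1*W + W = W + W = 2*W)
(-128 - 75)*(-6*J(-3, -5) + 1) = (-128 - 75)*(-12*(-5) + 1) = -203*(-6*(-10) + 1) = -203*(60 + 1) = -203*61 = -12383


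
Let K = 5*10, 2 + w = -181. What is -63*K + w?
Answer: -3333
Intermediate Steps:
w = -183 (w = -2 - 181 = -183)
K = 50
-63*K + w = -63*50 - 183 = -3150 - 183 = -3333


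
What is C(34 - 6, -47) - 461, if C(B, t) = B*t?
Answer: -1777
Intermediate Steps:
C(34 - 6, -47) - 461 = (34 - 6)*(-47) - 461 = 28*(-47) - 461 = -1316 - 461 = -1777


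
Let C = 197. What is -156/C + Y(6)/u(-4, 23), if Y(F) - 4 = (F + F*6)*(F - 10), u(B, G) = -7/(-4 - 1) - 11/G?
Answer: -1865978/10441 ≈ -178.72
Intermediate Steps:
u(B, G) = 7/5 - 11/G (u(B, G) = -7/(-5) - 11/G = -7*(-⅕) - 11/G = 7/5 - 11/G)
Y(F) = 4 + 7*F*(-10 + F) (Y(F) = 4 + (F + F*6)*(F - 10) = 4 + (F + 6*F)*(-10 + F) = 4 + (7*F)*(-10 + F) = 4 + 7*F*(-10 + F))
-156/C + Y(6)/u(-4, 23) = -156/197 + (4 - 70*6 + 7*6²)/(7/5 - 11/23) = -156*1/197 + (4 - 420 + 7*36)/(7/5 - 11*1/23) = -156/197 + (4 - 420 + 252)/(7/5 - 11/23) = -156/197 - 164/106/115 = -156/197 - 164*115/106 = -156/197 - 9430/53 = -1865978/10441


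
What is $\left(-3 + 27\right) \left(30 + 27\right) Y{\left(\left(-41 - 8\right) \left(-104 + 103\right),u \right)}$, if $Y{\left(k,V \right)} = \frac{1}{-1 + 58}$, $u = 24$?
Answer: $24$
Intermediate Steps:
$Y{\left(k,V \right)} = \frac{1}{57}$
$\left(-3 + 27\right) \left(30 + 27\right) Y{\left(\left(-41 - 8\right) \left(-104 + 103\right),u \right)} = \left(-3 + 27\right) \left(30 + 27\right) \frac{1}{57} = 24 \cdot 57 \cdot \frac{1}{57} = 1368 \cdot \frac{1}{57} = 24$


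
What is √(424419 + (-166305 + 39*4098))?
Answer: 4*√26121 ≈ 646.48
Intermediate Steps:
√(424419 + (-166305 + 39*4098)) = √(424419 + (-166305 + 159822)) = √(424419 - 6483) = √417936 = 4*√26121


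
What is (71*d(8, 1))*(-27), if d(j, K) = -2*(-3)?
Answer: -11502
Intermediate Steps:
d(j, K) = 6
(71*d(8, 1))*(-27) = (71*6)*(-27) = 426*(-27) = -11502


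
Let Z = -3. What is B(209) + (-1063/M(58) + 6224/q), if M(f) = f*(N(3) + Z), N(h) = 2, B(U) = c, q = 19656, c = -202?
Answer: -26129297/142506 ≈ -183.36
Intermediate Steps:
B(U) = -202
M(f) = -f (M(f) = f*(2 - 3) = f*(-1) = -f)
B(209) + (-1063/M(58) + 6224/q) = -202 + (-1063/((-1*58)) + 6224/19656) = -202 + (-1063/(-58) + 6224*(1/19656)) = -202 + (-1063*(-1/58) + 778/2457) = -202 + (1063/58 + 778/2457) = -202 + 2656915/142506 = -26129297/142506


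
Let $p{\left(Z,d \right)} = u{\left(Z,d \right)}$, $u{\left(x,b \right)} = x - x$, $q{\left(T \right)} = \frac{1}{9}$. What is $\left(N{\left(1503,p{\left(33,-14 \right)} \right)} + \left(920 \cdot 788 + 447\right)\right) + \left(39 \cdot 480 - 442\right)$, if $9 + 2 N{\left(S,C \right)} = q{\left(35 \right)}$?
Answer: $\frac{6693125}{9} \approx 7.4368 \cdot 10^{5}$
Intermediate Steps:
$q{\left(T \right)} = \frac{1}{9}$
$u{\left(x,b \right)} = 0$
$p{\left(Z,d \right)} = 0$
$N{\left(S,C \right)} = - \frac{40}{9}$ ($N{\left(S,C \right)} = - \frac{9}{2} + \frac{1}{2} \cdot \frac{1}{9} = - \frac{9}{2} + \frac{1}{18} = - \frac{40}{9}$)
$\left(N{\left(1503,p{\left(33,-14 \right)} \right)} + \left(920 \cdot 788 + 447\right)\right) + \left(39 \cdot 480 - 442\right) = \left(- \frac{40}{9} + \left(920 \cdot 788 + 447\right)\right) + \left(39 \cdot 480 - 442\right) = \left(- \frac{40}{9} + \left(724960 + 447\right)\right) + \left(18720 - 442\right) = \left(- \frac{40}{9} + 725407\right) + 18278 = \frac{6528623}{9} + 18278 = \frac{6693125}{9}$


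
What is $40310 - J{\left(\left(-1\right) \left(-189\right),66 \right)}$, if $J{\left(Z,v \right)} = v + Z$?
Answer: $40055$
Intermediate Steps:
$J{\left(Z,v \right)} = Z + v$
$40310 - J{\left(\left(-1\right) \left(-189\right),66 \right)} = 40310 - \left(\left(-1\right) \left(-189\right) + 66\right) = 40310 - \left(189 + 66\right) = 40310 - 255 = 40055$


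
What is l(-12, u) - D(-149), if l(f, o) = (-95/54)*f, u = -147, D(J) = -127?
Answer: 1333/9 ≈ 148.11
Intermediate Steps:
l(f, o) = -95*f/54 (l(f, o) = (-95*1/54)*f = -95*f/54)
l(-12, u) - D(-149) = -95/54*(-12) - 1*(-127) = 190/9 + 127 = 1333/9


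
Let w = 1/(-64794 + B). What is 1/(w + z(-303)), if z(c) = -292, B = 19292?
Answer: -45502/13286585 ≈ -0.0034247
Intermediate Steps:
w = -1/45502 (w = 1/(-64794 + 19292) = 1/(-45502) = -1/45502 ≈ -2.1977e-5)
1/(w + z(-303)) = 1/(-1/45502 - 292) = 1/(-13286585/45502) = -45502/13286585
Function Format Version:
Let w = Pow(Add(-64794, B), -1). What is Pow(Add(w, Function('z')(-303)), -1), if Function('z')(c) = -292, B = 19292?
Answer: Rational(-45502, 13286585) ≈ -0.0034247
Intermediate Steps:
w = Rational(-1, 45502) (w = Pow(Add(-64794, 19292), -1) = Pow(-45502, -1) = Rational(-1, 45502) ≈ -2.1977e-5)
Pow(Add(w, Function('z')(-303)), -1) = Pow(Add(Rational(-1, 45502), -292), -1) = Pow(Rational(-13286585, 45502), -1) = Rational(-45502, 13286585)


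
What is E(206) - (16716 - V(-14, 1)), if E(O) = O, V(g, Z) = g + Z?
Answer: -16523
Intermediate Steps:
V(g, Z) = Z + g
E(206) - (16716 - V(-14, 1)) = 206 - (16716 - (1 - 14)) = 206 - (16716 - 1*(-13)) = 206 - (16716 + 13) = 206 - 1*16729 = 206 - 16729 = -16523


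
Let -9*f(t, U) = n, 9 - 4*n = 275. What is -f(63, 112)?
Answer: -133/18 ≈ -7.3889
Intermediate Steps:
n = -133/2 (n = 9/4 - 1/4*275 = 9/4 - 275/4 = -133/2 ≈ -66.500)
f(t, U) = 133/18 (f(t, U) = -1/9*(-133/2) = 133/18)
-f(63, 112) = -1*133/18 = -133/18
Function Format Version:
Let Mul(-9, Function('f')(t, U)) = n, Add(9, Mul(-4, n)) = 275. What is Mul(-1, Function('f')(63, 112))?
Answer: Rational(-133, 18) ≈ -7.3889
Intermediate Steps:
n = Rational(-133, 2) (n = Add(Rational(9, 4), Mul(Rational(-1, 4), 275)) = Add(Rational(9, 4), Rational(-275, 4)) = Rational(-133, 2) ≈ -66.500)
Function('f')(t, U) = Rational(133, 18) (Function('f')(t, U) = Mul(Rational(-1, 9), Rational(-133, 2)) = Rational(133, 18))
Mul(-1, Function('f')(63, 112)) = Mul(-1, Rational(133, 18)) = Rational(-133, 18)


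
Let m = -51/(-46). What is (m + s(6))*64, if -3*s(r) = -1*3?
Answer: 3104/23 ≈ 134.96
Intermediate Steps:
s(r) = 1 (s(r) = -(-1)*3/3 = -⅓*(-3) = 1)
m = 51/46 (m = -51*(-1/46) = 51/46 ≈ 1.1087)
(m + s(6))*64 = (51/46 + 1)*64 = (97/46)*64 = 3104/23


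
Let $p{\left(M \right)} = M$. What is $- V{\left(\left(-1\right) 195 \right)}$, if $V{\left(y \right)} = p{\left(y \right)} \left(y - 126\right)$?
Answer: $-62595$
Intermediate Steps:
$V{\left(y \right)} = y \left(-126 + y\right)$ ($V{\left(y \right)} = y \left(y - 126\right) = y \left(-126 + y\right)$)
$- V{\left(\left(-1\right) 195 \right)} = - \left(-1\right) 195 \left(-126 - 195\right) = - \left(-195\right) \left(-126 - 195\right) = - \left(-195\right) \left(-321\right) = \left(-1\right) 62595 = -62595$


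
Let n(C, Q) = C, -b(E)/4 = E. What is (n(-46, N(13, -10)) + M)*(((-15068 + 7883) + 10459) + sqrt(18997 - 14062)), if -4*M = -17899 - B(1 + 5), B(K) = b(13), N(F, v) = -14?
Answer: 28914331/2 + 17663*sqrt(4935)/4 ≈ 1.4767e+7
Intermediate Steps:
b(E) = -4*E
B(K) = -52 (B(K) = -4*13 = -52)
M = 17847/4 (M = -(-17899 - 1*(-52))/4 = -(-17899 + 52)/4 = -1/4*(-17847) = 17847/4 ≈ 4461.8)
(n(-46, N(13, -10)) + M)*(((-15068 + 7883) + 10459) + sqrt(18997 - 14062)) = (-46 + 17847/4)*(((-15068 + 7883) + 10459) + sqrt(18997 - 14062)) = 17663*((-7185 + 10459) + sqrt(4935))/4 = 17663*(3274 + sqrt(4935))/4 = 28914331/2 + 17663*sqrt(4935)/4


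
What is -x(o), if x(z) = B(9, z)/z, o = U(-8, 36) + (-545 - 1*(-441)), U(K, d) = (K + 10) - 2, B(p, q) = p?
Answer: 9/104 ≈ 0.086538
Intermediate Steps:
U(K, d) = 8 + K (U(K, d) = (10 + K) - 2 = 8 + K)
o = -104 (o = (8 - 8) + (-545 - 1*(-441)) = 0 + (-545 + 441) = 0 - 104 = -104)
x(z) = 9/z
-x(o) = -9/(-104) = -9*(-1)/104 = -1*(-9/104) = 9/104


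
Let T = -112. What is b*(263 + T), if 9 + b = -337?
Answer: -52246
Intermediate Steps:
b = -346 (b = -9 - 337 = -346)
b*(263 + T) = -346*(263 - 112) = -346*151 = -52246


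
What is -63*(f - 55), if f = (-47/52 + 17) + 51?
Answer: -39627/52 ≈ -762.06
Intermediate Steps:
f = 3489/52 (f = (-47*1/52 + 17) + 51 = (-47/52 + 17) + 51 = 837/52 + 51 = 3489/52 ≈ 67.096)
-63*(f - 55) = -63*(3489/52 - 55) = -63*629/52 = -39627/52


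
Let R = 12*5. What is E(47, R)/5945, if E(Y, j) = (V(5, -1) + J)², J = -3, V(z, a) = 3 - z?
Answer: 5/1189 ≈ 0.0042052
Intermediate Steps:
R = 60
E(Y, j) = 25 (E(Y, j) = ((3 - 1*5) - 3)² = ((3 - 5) - 3)² = (-2 - 3)² = (-5)² = 25)
E(47, R)/5945 = 25/5945 = 25*(1/5945) = 5/1189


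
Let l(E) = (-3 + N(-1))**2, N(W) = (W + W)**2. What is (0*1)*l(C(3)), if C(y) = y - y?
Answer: 0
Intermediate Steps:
N(W) = 4*W**2 (N(W) = (2*W)**2 = 4*W**2)
C(y) = 0
l(E) = 1 (l(E) = (-3 + 4*(-1)**2)**2 = (-3 + 4*1)**2 = (-3 + 4)**2 = 1**2 = 1)
(0*1)*l(C(3)) = (0*1)*1 = 0*1 = 0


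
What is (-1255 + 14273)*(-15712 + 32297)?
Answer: 215903530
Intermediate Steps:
(-1255 + 14273)*(-15712 + 32297) = 13018*16585 = 215903530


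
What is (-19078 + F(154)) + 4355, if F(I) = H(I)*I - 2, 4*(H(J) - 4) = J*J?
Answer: 898957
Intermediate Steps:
H(J) = 4 + J²/4 (H(J) = 4 + (J*J)/4 = 4 + J²/4)
F(I) = -2 + I*(4 + I²/4) (F(I) = (4 + I²/4)*I - 2 = I*(4 + I²/4) - 2 = -2 + I*(4 + I²/4))
(-19078 + F(154)) + 4355 = (-19078 + (-2 + (¼)*154*(16 + 154²))) + 4355 = (-19078 + (-2 + (¼)*154*(16 + 23716))) + 4355 = (-19078 + (-2 + (¼)*154*23732)) + 4355 = (-19078 + (-2 + 913682)) + 4355 = (-19078 + 913680) + 4355 = 894602 + 4355 = 898957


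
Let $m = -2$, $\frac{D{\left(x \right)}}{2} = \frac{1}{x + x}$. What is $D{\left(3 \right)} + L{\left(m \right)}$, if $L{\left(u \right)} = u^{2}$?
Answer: $\frac{13}{3} \approx 4.3333$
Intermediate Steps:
$D{\left(x \right)} = \frac{1}{x}$ ($D{\left(x \right)} = \frac{2}{x + x} = \frac{2}{2 x} = 2 \frac{1}{2 x} = \frac{1}{x}$)
$D{\left(3 \right)} + L{\left(m \right)} = \frac{1}{3} + \left(-2\right)^{2} = \frac{1}{3} + 4 = \frac{13}{3}$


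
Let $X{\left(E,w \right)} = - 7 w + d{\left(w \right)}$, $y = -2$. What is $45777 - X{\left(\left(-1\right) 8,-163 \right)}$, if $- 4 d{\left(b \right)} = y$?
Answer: $\frac{89271}{2} \approx 44636.0$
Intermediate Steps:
$d{\left(b \right)} = \frac{1}{2}$ ($d{\left(b \right)} = \left(- \frac{1}{4}\right) \left(-2\right) = \frac{1}{2}$)
$X{\left(E,w \right)} = \frac{1}{2} - 7 w$ ($X{\left(E,w \right)} = - 7 w + \frac{1}{2} = \frac{1}{2} - 7 w$)
$45777 - X{\left(\left(-1\right) 8,-163 \right)} = 45777 - \left(\frac{1}{2} - -1141\right) = 45777 - \left(\frac{1}{2} + 1141\right) = 45777 - \frac{2283}{2} = \frac{89271}{2}$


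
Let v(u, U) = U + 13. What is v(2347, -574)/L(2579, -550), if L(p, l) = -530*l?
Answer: -51/26500 ≈ -0.0019245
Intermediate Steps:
v(u, U) = 13 + U
v(2347, -574)/L(2579, -550) = (13 - 574)/((-530*(-550))) = -561/291500 = -561*1/291500 = -51/26500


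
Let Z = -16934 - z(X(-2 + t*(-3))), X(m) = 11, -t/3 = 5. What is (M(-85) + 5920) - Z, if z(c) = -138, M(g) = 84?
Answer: 22800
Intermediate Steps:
t = -15 (t = -3*5 = -15)
Z = -16796 (Z = -16934 - 1*(-138) = -16934 + 138 = -16796)
(M(-85) + 5920) - Z = (84 + 5920) - 1*(-16796) = 6004 + 16796 = 22800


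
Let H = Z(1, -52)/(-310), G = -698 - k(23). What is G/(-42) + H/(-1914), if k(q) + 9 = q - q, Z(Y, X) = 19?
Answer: 22711781/1384460 ≈ 16.405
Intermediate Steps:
k(q) = -9 (k(q) = -9 + (q - q) = -9 + 0 = -9)
G = -689 (G = -698 - 1*(-9) = -698 + 9 = -689)
H = -19/310 (H = 19/(-310) = 19*(-1/310) = -19/310 ≈ -0.061290)
G/(-42) + H/(-1914) = -689/(-42) - 19/310/(-1914) = -689*(-1/42) - 19/310*(-1/1914) = 689/42 + 19/593340 = 22711781/1384460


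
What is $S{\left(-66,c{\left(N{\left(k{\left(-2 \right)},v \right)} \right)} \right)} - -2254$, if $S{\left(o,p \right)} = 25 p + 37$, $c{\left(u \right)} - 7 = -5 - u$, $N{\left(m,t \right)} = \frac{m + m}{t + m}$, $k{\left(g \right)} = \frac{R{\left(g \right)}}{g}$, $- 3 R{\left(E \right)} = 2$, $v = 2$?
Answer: $\frac{16337}{7} \approx 2333.9$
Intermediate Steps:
$R{\left(E \right)} = - \frac{2}{3}$ ($R{\left(E \right)} = \left(- \frac{1}{3}\right) 2 = - \frac{2}{3}$)
$k{\left(g \right)} = - \frac{2}{3 g}$
$N{\left(m,t \right)} = \frac{2 m}{m + t}$
$c{\left(u \right)} = 2 - u$ ($c{\left(u \right)} = 7 - \left(5 + u\right) = 2 - u$)
$S{\left(o,p \right)} = 37 + 25 p$
$S{\left(-66,c{\left(N{\left(k{\left(-2 \right)},v \right)} \right)} \right)} - -2254 = \left(37 + 25 \left(2 - \frac{2 \left(- \frac{2}{3 \left(-2\right)}\right)}{- \frac{2}{3 \left(-2\right)} + 2}\right)\right) - -2254 = \left(37 + 25 \left(2 - \frac{2 \left(\left(- \frac{2}{3}\right) \left(- \frac{1}{2}\right)\right)}{\left(- \frac{2}{3}\right) \left(- \frac{1}{2}\right) + 2}\right)\right) + 2254 = \left(37 + 25 \left(2 - 2 \cdot \frac{1}{3} \frac{1}{\frac{1}{3} + 2}\right)\right) + 2254 = \left(37 + 25 \left(2 - 2 \cdot \frac{1}{3} \frac{1}{\frac{7}{3}}\right)\right) + 2254 = \left(37 + 25 \left(2 - 2 \cdot \frac{1}{3} \cdot \frac{3}{7}\right)\right) + 2254 = \left(37 + 25 \left(2 - \frac{2}{7}\right)\right) + 2254 = \left(37 + 25 \cdot \frac{12}{7}\right) + 2254 = \left(37 + \frac{300}{7}\right) + 2254 = \frac{559}{7} + 2254 = \frac{16337}{7}$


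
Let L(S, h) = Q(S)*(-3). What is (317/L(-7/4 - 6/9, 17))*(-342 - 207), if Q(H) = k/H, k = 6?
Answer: -560773/24 ≈ -23366.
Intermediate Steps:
Q(H) = 6/H
L(S, h) = -18/S (L(S, h) = (6/S)*(-3) = -18/S)
(317/L(-7/4 - 6/9, 17))*(-342 - 207) = (317/((-18/(-7/4 - 6/9))))*(-342 - 207) = (317/((-18/(-7*¼ - 6*⅑))))*(-549) = (317/((-18/(-7/4 - ⅔))))*(-549) = (317/((-18/(-29/12))))*(-549) = (317/((-18*(-12/29))))*(-549) = (317/(216/29))*(-549) = (317*(29/216))*(-549) = (9193/216)*(-549) = -560773/24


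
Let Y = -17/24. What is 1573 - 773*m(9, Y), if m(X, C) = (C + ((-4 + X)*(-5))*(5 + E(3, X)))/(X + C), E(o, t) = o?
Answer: 4036568/199 ≈ 20284.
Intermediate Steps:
Y = -17/24 (Y = -17*1/24 = -17/24 ≈ -0.70833)
m(X, C) = (160 + C - 40*X)/(C + X) (m(X, C) = (C + ((-4 + X)*(-5))*(5 + 3))/(X + C) = (C + (20 - 5*X)*8)/(C + X) = (C + (160 - 40*X))/(C + X) = (160 + C - 40*X)/(C + X))
1573 - 773*m(9, Y) = 1573 - 773*(160 - 17/24 - 40*9)/(-17/24 + 9) = 1573 - 773*(160 - 17/24 - 360)/199/24 = 1573 - 18552*(-4817)/(199*24) = 1573 - 773*(-4817/199) = 1573 + 3723541/199 = 4036568/199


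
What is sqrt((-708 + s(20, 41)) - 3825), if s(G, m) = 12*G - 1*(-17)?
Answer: 2*I*sqrt(1069) ≈ 65.391*I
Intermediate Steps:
s(G, m) = 17 + 12*G (s(G, m) = 12*G + 17 = 17 + 12*G)
sqrt((-708 + s(20, 41)) - 3825) = sqrt((-708 + (17 + 12*20)) - 3825) = sqrt((-708 + (17 + 240)) - 3825) = sqrt((-708 + 257) - 3825) = sqrt(-451 - 3825) = sqrt(-4276) = 2*I*sqrt(1069)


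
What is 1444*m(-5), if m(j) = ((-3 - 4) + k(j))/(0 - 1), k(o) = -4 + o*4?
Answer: 44764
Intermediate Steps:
k(o) = -4 + 4*o
m(j) = 11 - 4*j (m(j) = ((-3 - 4) + (-4 + 4*j))/(0 - 1) = (-7 + (-4 + 4*j))/(-1) = (-11 + 4*j)*(-1) = 11 - 4*j)
1444*m(-5) = 1444*(11 - 4*(-5)) = 1444*(11 + 20) = 1444*31 = 44764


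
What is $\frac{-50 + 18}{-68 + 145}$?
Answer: $- \frac{32}{77} \approx -0.41558$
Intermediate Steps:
$\frac{-50 + 18}{-68 + 145} = - \frac{32}{77}$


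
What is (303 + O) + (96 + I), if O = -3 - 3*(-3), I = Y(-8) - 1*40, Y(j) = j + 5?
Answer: 362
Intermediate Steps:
Y(j) = 5 + j
I = -43 (I = (5 - 8) - 1*40 = -3 - 40 = -43)
O = 6 (O = -3 + 9 = 6)
(303 + O) + (96 + I) = (303 + 6) + (96 - 43) = 309 + 53 = 362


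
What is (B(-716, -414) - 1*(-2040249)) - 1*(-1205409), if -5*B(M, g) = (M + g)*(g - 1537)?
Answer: 2804732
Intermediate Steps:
B(M, g) = -(-1537 + g)*(M + g)/5 (B(M, g) = -(M + g)*(g - 1537)/5 = -(M + g)*(-1537 + g)/5 = -(-1537 + g)*(M + g)/5)
(B(-716, -414) - 1*(-2040249)) - 1*(-1205409) = ((-1/5*(-414)**2 + (1537/5)*(-716) + (1537/5)*(-414) - 1/5*(-716)*(-414)) - 1*(-2040249)) - 1*(-1205409) = ((-1/5*171396 - 1100492/5 - 636318/5 - 296424/5) + 2040249) + 1205409 = ((-171396/5 - 1100492/5 - 636318/5 - 296424/5) + 2040249) + 1205409 = (-440926 + 2040249) + 1205409 = 1599323 + 1205409 = 2804732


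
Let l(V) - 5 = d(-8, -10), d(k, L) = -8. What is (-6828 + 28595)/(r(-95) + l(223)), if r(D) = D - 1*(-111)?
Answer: 21767/13 ≈ 1674.4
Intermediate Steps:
l(V) = -3 (l(V) = 5 - 8 = -3)
r(D) = 111 + D (r(D) = D + 111 = 111 + D)
(-6828 + 28595)/(r(-95) + l(223)) = (-6828 + 28595)/((111 - 95) - 3) = 21767/(16 - 3) = 21767/13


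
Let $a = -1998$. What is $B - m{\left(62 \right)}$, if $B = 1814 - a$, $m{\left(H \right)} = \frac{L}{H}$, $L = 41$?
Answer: $\frac{236303}{62} \approx 3811.3$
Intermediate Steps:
$m{\left(H \right)} = \frac{41}{H}$
$B = 3812$ ($B = 1814 - -1998 = 1814 + 1998 = 3812$)
$B - m{\left(62 \right)} = 3812 - \frac{41}{62} = \frac{236303}{62}$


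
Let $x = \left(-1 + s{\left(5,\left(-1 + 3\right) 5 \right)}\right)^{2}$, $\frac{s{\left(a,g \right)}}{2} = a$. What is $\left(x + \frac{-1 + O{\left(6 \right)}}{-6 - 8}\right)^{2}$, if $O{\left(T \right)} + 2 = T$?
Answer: $\frac{1279161}{196} \approx 6526.3$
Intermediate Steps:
$s{\left(a,g \right)} = 2 a$
$O{\left(T \right)} = -2 + T$
$x = 81$ ($x = \left(-1 + 2 \cdot 5\right)^{2} = \left(-1 + 10\right)^{2} = 9^{2} = 81$)
$\left(x + \frac{-1 + O{\left(6 \right)}}{-6 - 8}\right)^{2} = \left(81 + \frac{-1 + \left(-2 + 6\right)}{-6 - 8}\right)^{2} = \left(81 + \frac{-1 + 4}{-14}\right)^{2} = \left(81 + 3 \left(- \frac{1}{14}\right)\right)^{2} = \left(81 - \frac{3}{14}\right)^{2} = \left(\frac{1131}{14}\right)^{2} = \frac{1279161}{196}$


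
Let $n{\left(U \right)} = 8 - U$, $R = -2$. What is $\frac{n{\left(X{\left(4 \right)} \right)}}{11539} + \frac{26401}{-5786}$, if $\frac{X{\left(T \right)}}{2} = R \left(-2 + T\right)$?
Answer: $- \frac{27686233}{6069514} \approx -4.5615$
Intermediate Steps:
$X{\left(T \right)} = 8 - 4 T$ ($X{\left(T \right)} = 2 \left(- 2 \left(-2 + T\right)\right) = 2 \left(4 - 2 T\right) = 8 - 4 T$)
$\frac{n{\left(X{\left(4 \right)} \right)}}{11539} + \frac{26401}{-5786} = \frac{8 - \left(8 - 16\right)}{11539} + \frac{26401}{-5786} = \left(8 - \left(8 - 16\right)\right) \frac{1}{11539} + 26401 \left(- \frac{1}{5786}\right) = \left(8 - -8\right) \frac{1}{11539} - \frac{26401}{5786} = \left(8 + 8\right) \frac{1}{11539} - \frac{26401}{5786} = 16 \cdot \frac{1}{11539} - \frac{26401}{5786} = \frac{16}{11539} - \frac{26401}{5786} = - \frac{27686233}{6069514}$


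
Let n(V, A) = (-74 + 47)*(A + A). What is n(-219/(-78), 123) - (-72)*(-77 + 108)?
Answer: -4410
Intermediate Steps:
n(V, A) = -54*A
n(-219/(-78), 123) - (-72)*(-77 + 108) = -54*123 - (-72)*(-77 + 108) = -6642 - (-72)*31 = -6642 - 1*(-2232) = -6642 + 2232 = -4410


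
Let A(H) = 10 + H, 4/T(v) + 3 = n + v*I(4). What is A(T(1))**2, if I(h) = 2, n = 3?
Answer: 144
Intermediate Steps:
T(v) = 2/v (T(v) = 4/(-3 + (3 + v*2)) = 4/(-3 + (3 + 2*v)) = 4/((2*v)) = 4*(1/(2*v)) = 2/v)
A(T(1))**2 = (10 + 2/1)**2 = (10 + 2*1)**2 = (10 + 2)**2 = 12**2 = 144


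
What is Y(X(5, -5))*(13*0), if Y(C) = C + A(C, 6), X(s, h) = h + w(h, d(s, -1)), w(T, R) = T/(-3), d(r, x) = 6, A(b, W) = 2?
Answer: 0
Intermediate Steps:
w(T, R) = -T/3 (w(T, R) = T*(-⅓) = -T/3)
X(s, h) = 2*h/3 (X(s, h) = h - h/3 = 2*h/3)
Y(C) = 2 + C (Y(C) = C + 2 = 2 + C)
Y(X(5, -5))*(13*0) = (2 + (⅔)*(-5))*(13*0) = (2 - 10/3)*0 = -4/3*0 = 0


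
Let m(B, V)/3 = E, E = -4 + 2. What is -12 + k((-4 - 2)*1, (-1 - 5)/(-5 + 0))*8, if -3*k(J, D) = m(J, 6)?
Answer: 4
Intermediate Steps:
E = -2
m(B, V) = -6 (m(B, V) = 3*(-2) = -6)
k(J, D) = 2 (k(J, D) = -⅓*(-6) = 2)
-12 + k((-4 - 2)*1, (-1 - 5)/(-5 + 0))*8 = -12 + 2*8 = -12 + 16 = 4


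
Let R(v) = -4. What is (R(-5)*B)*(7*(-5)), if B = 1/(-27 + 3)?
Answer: -35/6 ≈ -5.8333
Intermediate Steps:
B = -1/24 (B = 1/(-24) = -1/24 ≈ -0.041667)
(R(-5)*B)*(7*(-5)) = (-4*(-1/24))*(7*(-5)) = (1/6)*(-35) = -35/6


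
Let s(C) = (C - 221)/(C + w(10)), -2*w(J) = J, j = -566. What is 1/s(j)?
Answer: 571/787 ≈ 0.72554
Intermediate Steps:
w(J) = -J/2
s(C) = (-221 + C)/(-5 + C) (s(C) = (C - 221)/(C - 1/2*10) = (-221 + C)/(C - 5) = (-221 + C)/(-5 + C))
1/s(j) = 1/((-221 - 566)/(-5 - 566)) = 1/(-787/(-571)) = 1/(-1/571*(-787)) = 1/(787/571) = 571/787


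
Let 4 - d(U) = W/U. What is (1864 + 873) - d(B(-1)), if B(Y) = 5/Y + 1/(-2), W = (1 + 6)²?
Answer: 29965/11 ≈ 2724.1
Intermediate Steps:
W = 49 (W = 7² = 49)
B(Y) = -½ + 5/Y (B(Y) = 5/Y + 1*(-½) = 5/Y - ½ = -½ + 5/Y)
d(U) = 4 - 49/U
(1864 + 873) - d(B(-1)) = (1864 + 873) - (4 - 49*(-2/(10 - 1*(-1)))) = 2737 - (4 - 49*(-2/(10 + 1))) = 2737 - (4 - 49/((½)*(-1)*11)) = 2737 - (4 - 49/(-11/2)) = 2737 - (4 - 49*(-2/11)) = 2737 - (4 + 98/11) = 2737 - 1*142/11 = 2737 - 142/11 = 29965/11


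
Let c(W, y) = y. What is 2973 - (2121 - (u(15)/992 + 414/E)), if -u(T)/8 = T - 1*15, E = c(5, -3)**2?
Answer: 898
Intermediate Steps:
E = 9 (E = (-3)**2 = 9)
u(T) = 120 - 8*T (u(T) = -8*(T - 1*15) = -8*(T - 15) = -8*(-15 + T) = 120 - 8*T)
2973 - (2121 - (u(15)/992 + 414/E)) = 2973 - (2121 - ((120 - 8*15)/992 + 414/9)) = 2973 - (2121 - ((120 - 120)*(1/992) + 414*(1/9))) = 2973 - (2121 - (0*(1/992) + 46)) = 2973 - (2121 - (0 + 46)) = 2973 - (2121 - 1*46) = 2973 - (2121 - 46) = 2973 - 1*2075 = 2973 - 2075 = 898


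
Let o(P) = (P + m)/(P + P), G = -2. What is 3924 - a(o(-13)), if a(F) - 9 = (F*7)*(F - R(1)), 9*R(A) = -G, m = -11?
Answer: 1982609/507 ≈ 3910.5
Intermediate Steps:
R(A) = 2/9 (R(A) = (-1*(-2))/9 = (⅑)*2 = 2/9)
o(P) = (-11 + P)/(2*P) (o(P) = (P - 11)/(P + P) = (-11 + P)/((2*P)) = (-11 + P)*(1/(2*P)) = (-11 + P)/(2*P))
a(F) = 9 + 7*F*(-2/9 + F) (a(F) = 9 + (F*7)*(F - 1*2/9) = 9 + (7*F)*(F - 2/9) = 9 + (7*F)*(-2/9 + F) = 9 + 7*F*(-2/9 + F))
3924 - a(o(-13)) = 3924 - (9 + 7*((½)*(-11 - 13)/(-13))² - 7*(-11 - 13)/(9*(-13))) = 3924 - (9 + 7*((½)*(-1/13)*(-24))² - 7*(-1)*(-24)/(9*13)) = 3924 - (9 + 7*(12/13)² - 14/9*12/13) = 3924 - (9 + 7*(144/169) - 56/39) = 3924 - (9 + 1008/169 - 56/39) = 3924 - 1*6859/507 = 3924 - 6859/507 = 1982609/507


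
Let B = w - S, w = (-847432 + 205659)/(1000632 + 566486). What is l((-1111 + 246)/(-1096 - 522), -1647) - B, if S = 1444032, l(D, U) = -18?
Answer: 2262940973425/1567118 ≈ 1.4440e+6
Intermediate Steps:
w = -641773/1567118 ≈ -0.40952
B = -2262969181549/1567118 (B = -641773/1567118 - 1*1444032 = -641773/1567118 - 1444032 = -2262969181549/1567118 ≈ -1.4440e+6)
l((-1111 + 246)/(-1096 - 522), -1647) - B = -18 - 1*(-2262969181549/1567118) = -18 + 2262969181549/1567118 = 2262940973425/1567118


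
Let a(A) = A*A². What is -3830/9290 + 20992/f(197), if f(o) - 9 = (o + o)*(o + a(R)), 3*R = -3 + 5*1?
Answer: -277405687/1950046249 ≈ -0.14226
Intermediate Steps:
R = ⅔ (R = (-3 + 5*1)/3 = (-3 + 5)/3 = (⅓)*2 = ⅔ ≈ 0.66667)
a(A) = A³
f(o) = 9 + 2*o*(8/27 + o) (f(o) = 9 + (o + o)*(o + (⅔)³) = 9 + (2*o)*(o + 8/27) = 9 + (2*o)*(8/27 + o) = 9 + 2*o*(8/27 + o))
-3830/9290 + 20992/f(197) = -3830/9290 + 20992/(9 + 2*197² + (16/27)*197) = -3830*1/9290 + 20992/(9 + 2*38809 + 3152/27) = -383/929 + 20992/(9 + 77618 + 3152/27) = -383/929 + 20992/(2099081/27) = -383/929 + 20992*(27/2099081) = -383/929 + 566784/2099081 = -277405687/1950046249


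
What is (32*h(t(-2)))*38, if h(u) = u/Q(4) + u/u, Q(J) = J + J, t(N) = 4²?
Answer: 3648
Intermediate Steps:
t(N) = 16
Q(J) = 2*J
h(u) = 1 + u/8 (h(u) = u/((2*4)) + u/u = u/8 + 1 = 1 + u/8)
(32*h(t(-2)))*38 = (32*(1 + (⅛)*16))*38 = (32*(1 + 2))*38 = (32*3)*38 = 96*38 = 3648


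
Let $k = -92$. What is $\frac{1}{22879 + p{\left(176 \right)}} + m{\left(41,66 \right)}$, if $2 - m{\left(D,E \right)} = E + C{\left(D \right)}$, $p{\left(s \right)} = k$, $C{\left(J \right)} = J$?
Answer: $- \frac{2392634}{22787} \approx -105.0$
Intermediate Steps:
$p{\left(s \right)} = -92$
$m{\left(D,E \right)} = 2 - D - E$ ($m{\left(D,E \right)} = 2 - \left(E + D\right) = 2 - \left(D + E\right) = 2 - D - E$)
$\frac{1}{22879 + p{\left(176 \right)}} + m{\left(41,66 \right)} = \frac{1}{22879 - 92} - 105 = \frac{1}{22787} - 105 = - \frac{2392634}{22787}$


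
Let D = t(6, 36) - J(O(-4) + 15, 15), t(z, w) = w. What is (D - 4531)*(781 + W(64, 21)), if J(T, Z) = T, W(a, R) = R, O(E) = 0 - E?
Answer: -3620228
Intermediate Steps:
O(E) = -E
D = 17 (D = 36 - (-1*(-4) + 15) = 36 - (4 + 15) = 36 - 1*19 = 36 - 19 = 17)
(D - 4531)*(781 + W(64, 21)) = (17 - 4531)*(781 + 21) = -4514*802 = -3620228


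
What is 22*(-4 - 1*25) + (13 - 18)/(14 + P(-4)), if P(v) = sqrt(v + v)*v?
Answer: -103391/162 - 10*I*sqrt(2)/81 ≈ -638.22 - 0.17459*I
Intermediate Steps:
P(v) = sqrt(2)*v**(3/2) (P(v) = sqrt(2*v)*v = (sqrt(2)*sqrt(v))*v = sqrt(2)*v**(3/2))
22*(-4 - 1*25) + (13 - 18)/(14 + P(-4)) = 22*(-4 - 1*25) + (13 - 18)/(14 + sqrt(2)*(-4)**(3/2)) = 22*(-4 - 25) - 5/(14 + sqrt(2)*(-8*I)) = 22*(-29) - 5/(14 - 8*I*sqrt(2)) = -638 - 5/(14 - 8*I*sqrt(2))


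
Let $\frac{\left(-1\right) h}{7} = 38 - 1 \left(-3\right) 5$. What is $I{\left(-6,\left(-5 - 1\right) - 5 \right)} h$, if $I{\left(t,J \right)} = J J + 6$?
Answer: $-47117$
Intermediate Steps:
$I{\left(t,J \right)} = 6 + J^{2}$ ($I{\left(t,J \right)} = J^{2} + 6 = 6 + J^{2}$)
$h = -371$ ($h = - 7 \left(38 - 1 \left(-3\right) 5\right) = - 7 \left(38 - \left(-3\right) 5\right) = - 7 \left(38 - -15\right) = - 7 \left(38 + 15\right) = \left(-7\right) 53 = -371$)
$I{\left(-6,\left(-5 - 1\right) - 5 \right)} h = \left(6 + \left(\left(-5 - 1\right) - 5\right)^{2}\right) \left(-371\right) = \left(6 + \left(-6 - 5\right)^{2}\right) \left(-371\right) = \left(6 + \left(-11\right)^{2}\right) \left(-371\right) = \left(6 + 121\right) \left(-371\right) = 127 \left(-371\right) = -47117$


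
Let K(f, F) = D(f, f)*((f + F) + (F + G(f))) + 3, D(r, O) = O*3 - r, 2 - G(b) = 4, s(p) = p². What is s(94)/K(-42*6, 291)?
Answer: -8836/165309 ≈ -0.053451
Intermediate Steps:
G(b) = -2 (G(b) = 2 - 1*4 = 2 - 4 = -2)
D(r, O) = -r + 3*O (D(r, O) = 3*O - r = -r + 3*O)
K(f, F) = 3 + 2*f*(-2 + f + 2*F) (K(f, F) = (-f + 3*f)*((f + F) + (F - 2)) + 3 = (2*f)*((F + f) + (-2 + F)) + 3 = (2*f)*(-2 + f + 2*F) + 3 = 2*f*(-2 + f + 2*F) + 3 = 3 + 2*f*(-2 + f + 2*F))
s(94)/K(-42*6, 291) = 94²/(3 - (-168)*6 + 2*(-42*6)² + 4*291*(-42*6)) = 8836/(3 - 4*(-252) + 2*(-252)² + 4*291*(-252)) = 8836/(3 + 1008 + 2*63504 - 293328) = 8836/(3 + 1008 + 127008 - 293328) = 8836/(-165309) = 8836*(-1/165309) = -8836/165309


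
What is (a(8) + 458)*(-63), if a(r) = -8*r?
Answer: -24822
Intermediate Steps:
(a(8) + 458)*(-63) = (-8*8 + 458)*(-63) = (-64 + 458)*(-63) = 394*(-63) = -24822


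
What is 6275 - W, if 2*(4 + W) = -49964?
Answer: 31261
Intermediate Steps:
W = -24986 (W = -4 + (½)*(-49964) = -4 - 24982 = -24986)
6275 - W = 6275 - 1*(-24986) = 6275 + 24986 = 31261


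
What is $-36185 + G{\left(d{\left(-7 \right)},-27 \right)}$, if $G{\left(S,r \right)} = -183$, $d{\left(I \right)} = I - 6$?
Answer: $-36368$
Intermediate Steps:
$d{\left(I \right)} = -6 + I$ ($d{\left(I \right)} = I - 6 = -6 + I$)
$-36185 + G{\left(d{\left(-7 \right)},-27 \right)} = -36185 - 183 = -36368$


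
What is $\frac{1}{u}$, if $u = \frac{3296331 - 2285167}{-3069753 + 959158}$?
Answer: $- \frac{2110595}{1011164} \approx -2.0873$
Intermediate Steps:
$u = - \frac{1011164}{2110595}$ ($u = \frac{1011164}{-2110595} = 1011164 \left(- \frac{1}{2110595}\right) = - \frac{1011164}{2110595} \approx -0.47909$)
$\frac{1}{u} = \frac{1}{- \frac{1011164}{2110595}} = - \frac{2110595}{1011164}$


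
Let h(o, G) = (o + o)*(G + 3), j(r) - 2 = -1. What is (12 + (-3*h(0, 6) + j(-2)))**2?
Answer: 169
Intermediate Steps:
j(r) = 1 (j(r) = 2 - 1 = 1)
h(o, G) = 2*o*(3 + G) (h(o, G) = (2*o)*(3 + G) = 2*o*(3 + G))
(12 + (-3*h(0, 6) + j(-2)))**2 = (12 + (-6*0*(3 + 6) + 1))**2 = (12 + (-6*0*9 + 1))**2 = (12 + (-3*0 + 1))**2 = (12 + (0 + 1))**2 = (12 + 1)**2 = 13**2 = 169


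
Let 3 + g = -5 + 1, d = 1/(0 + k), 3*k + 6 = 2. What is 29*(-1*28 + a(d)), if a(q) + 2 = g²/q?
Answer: -8294/3 ≈ -2764.7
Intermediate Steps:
k = -4/3 (k = -2 + (⅓)*2 = -2 + ⅔ = -4/3 ≈ -1.3333)
d = -¾ (d = 1/(0 - 4/3) = 1/(-4/3) = -¾ ≈ -0.75000)
g = -7 (g = -3 + (-5 + 1) = -3 - 4 = -7)
a(q) = -2 + 49/q (a(q) = -2 + (-7)²/q = -2 + 49/q)
29*(-1*28 + a(d)) = 29*(-1*28 + (-2 + 49/(-¾))) = 29*(-28 + (-2 + 49*(-4/3))) = 29*(-28 + (-2 - 196/3)) = 29*(-28 - 202/3) = 29*(-286/3) = -8294/3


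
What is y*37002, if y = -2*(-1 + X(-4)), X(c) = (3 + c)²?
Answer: 0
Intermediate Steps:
y = 0 (y = -2*(-1 + (3 - 4)²) = -2*(-1 + (-1)²) = -2*(-1 + 1) = -2*0 = 0)
y*37002 = 0*37002 = 0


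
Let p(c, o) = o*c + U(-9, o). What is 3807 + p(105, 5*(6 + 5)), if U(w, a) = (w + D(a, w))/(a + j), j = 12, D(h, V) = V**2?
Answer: 642066/67 ≈ 9583.1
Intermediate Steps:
U(w, a) = (w + w**2)/(12 + a) (U(w, a) = (w + w**2)/(a + 12) = (w + w**2)/(12 + a))
p(c, o) = 72/(12 + o) + c*o (p(c, o) = o*c - 9*(1 - 9)/(12 + o) = c*o - 9*(-8)/(12 + o) = c*o + 72/(12 + o) = 72/(12 + o) + c*o)
3807 + p(105, 5*(6 + 5)) = 3807 + (72 + 105*(5*(6 + 5))*(12 + 5*(6 + 5)))/(12 + 5*(6 + 5)) = 3807 + (72 + 105*(5*11)*(12 + 5*11))/(12 + 5*11) = 3807 + (72 + 105*55*(12 + 55))/(12 + 55) = 3807 + (72 + 105*55*67)/67 = 3807 + (72 + 386925)/67 = 3807 + (1/67)*386997 = 3807 + 386997/67 = 642066/67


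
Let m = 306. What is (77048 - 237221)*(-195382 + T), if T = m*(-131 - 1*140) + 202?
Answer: 44545072338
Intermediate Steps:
T = -82724 (T = 306*(-131 - 1*140) + 202 = 306*(-131 - 140) + 202 = 306*(-271) + 202 = -82926 + 202 = -82724)
(77048 - 237221)*(-195382 + T) = (77048 - 237221)*(-195382 - 82724) = -160173*(-278106) = 44545072338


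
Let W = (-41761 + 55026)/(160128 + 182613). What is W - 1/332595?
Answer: 11056466/285699105 ≈ 0.038700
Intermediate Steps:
W = 1895/48963 (W = 13265/342741 = 13265*(1/342741) = 1895/48963 ≈ 0.038703)
W - 1/332595 = 1895/48963 - 1/332595 = 11056466/285699105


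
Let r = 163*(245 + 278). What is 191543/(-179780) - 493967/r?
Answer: -105134236467/15326065220 ≈ -6.8598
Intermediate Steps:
r = 85249 (r = 163*523 = 85249)
191543/(-179780) - 493967/r = 191543/(-179780) - 493967/85249 = 191543*(-1/179780) - 493967*1/85249 = -191543/179780 - 493967/85249 = -105134236467/15326065220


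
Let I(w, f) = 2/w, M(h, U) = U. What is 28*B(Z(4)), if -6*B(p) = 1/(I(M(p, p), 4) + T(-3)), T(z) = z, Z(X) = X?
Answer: 28/15 ≈ 1.8667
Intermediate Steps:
B(p) = -1/(6*(-3 + 2/p)) (B(p) = -1/(6*(2/p - 3)) = -1/(6*(-3 + 2/p)))
28*B(Z(4)) = 28*((⅙)*4/(-2 + 3*4)) = 28*((⅙)*4/(-2 + 12)) = 28*((⅙)*4/10) = 28*((⅙)*4*(⅒)) = 28*(1/15) = 28/15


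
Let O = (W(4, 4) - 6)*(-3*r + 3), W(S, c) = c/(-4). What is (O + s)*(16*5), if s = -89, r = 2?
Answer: -5440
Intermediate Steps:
W(S, c) = -c/4 (W(S, c) = c*(-1/4) = -c/4)
O = 21 (O = (-1/4*4 - 6)*(-3*2 + 3) = (-1 - 6)*(-6 + 3) = -7*(-3) = 21)
(O + s)*(16*5) = (21 - 89)*(16*5) = -68*80 = -5440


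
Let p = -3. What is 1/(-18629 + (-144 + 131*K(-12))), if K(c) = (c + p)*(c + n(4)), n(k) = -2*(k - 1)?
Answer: 1/16597 ≈ 6.0252e-5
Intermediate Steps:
n(k) = 2 - 2*k (n(k) = -2*(-1 + k) = 2 - 2*k)
K(c) = (-6 + c)*(-3 + c) (K(c) = (c - 3)*(c + (2 - 2*4)) = (-3 + c)*(c + (2 - 8)) = (-3 + c)*(c - 6) = (-3 + c)*(-6 + c) = (-6 + c)*(-3 + c))
1/(-18629 + (-144 + 131*K(-12))) = 1/(-18629 + (-144 + 131*(18 + (-12)² - 9*(-12)))) = 1/(-18629 + (-144 + 131*(18 + 144 + 108))) = 1/(-18629 + (-144 + 131*270)) = 1/(-18629 + (-144 + 35370)) = 1/(-18629 + 35226) = 1/16597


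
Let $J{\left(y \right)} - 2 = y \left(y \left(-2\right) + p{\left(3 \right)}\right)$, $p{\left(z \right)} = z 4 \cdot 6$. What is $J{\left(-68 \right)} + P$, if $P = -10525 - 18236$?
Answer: $-42903$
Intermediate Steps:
$P = -28761$ ($P = -10525 - 18236 = -28761$)
$p{\left(z \right)} = 24 z$ ($p{\left(z \right)} = 4 z 6 = 24 z$)
$J{\left(y \right)} = 2 + y \left(72 - 2 y\right)$ ($J{\left(y \right)} = 2 + y \left(y \left(-2\right) + 24 \cdot 3\right) = 2 + y \left(- 2 y + 72\right) = 2 + y \left(72 - 2 y\right)$)
$J{\left(-68 \right)} + P = \left(2 - 2 \left(-68\right)^{2} + 72 \left(-68\right)\right) - 28761 = \left(2 - 9248 - 4896\right) - 28761 = -14142 - 28761 = -42903$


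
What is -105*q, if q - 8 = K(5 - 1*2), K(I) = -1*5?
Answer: -315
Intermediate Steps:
K(I) = -5
q = 3 (q = 8 - 5 = 3)
-105*q = -105*3 = -315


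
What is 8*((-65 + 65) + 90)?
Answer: 720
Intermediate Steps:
8*((-65 + 65) + 90) = 8*(0 + 90) = 8*90 = 720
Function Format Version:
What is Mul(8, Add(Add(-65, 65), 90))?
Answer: 720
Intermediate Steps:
Mul(8, Add(Add(-65, 65), 90)) = Mul(8, Add(0, 90)) = Mul(8, 90) = 720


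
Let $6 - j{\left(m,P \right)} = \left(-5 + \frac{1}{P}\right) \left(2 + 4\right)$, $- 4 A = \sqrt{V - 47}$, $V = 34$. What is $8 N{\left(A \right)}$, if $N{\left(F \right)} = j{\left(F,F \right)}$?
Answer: $288 - \frac{192 i \sqrt{13}}{13} \approx 288.0 - 53.251 i$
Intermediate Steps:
$A = - \frac{i \sqrt{13}}{4}$ ($A = - \frac{\sqrt{34 - 47}}{4} = - \frac{\sqrt{-13}}{4} = - \frac{i \sqrt{13}}{4} \approx - 0.90139 i$)
$j{\left(m,P \right)} = 36 - \frac{6}{P}$ ($j{\left(m,P \right)} = 6 - \left(-5 + \frac{1}{P}\right) \left(2 + 4\right) = 6 - \left(-5 + \frac{1}{P}\right) 6 = 6 - \left(-30 + \frac{6}{P}\right) = 6 + \left(30 - \frac{6}{P}\right) = 36 - \frac{6}{P}$)
$N{\left(F \right)} = 36 - \frac{6}{F}$
$8 N{\left(A \right)} = 8 \left(36 - \frac{6}{\left(- \frac{1}{4}\right) i \sqrt{13}}\right) = 8 \left(36 - 6 \frac{4 i \sqrt{13}}{13}\right) = 8 \left(36 - \frac{24 i \sqrt{13}}{13}\right) = 288 - \frac{192 i \sqrt{13}}{13}$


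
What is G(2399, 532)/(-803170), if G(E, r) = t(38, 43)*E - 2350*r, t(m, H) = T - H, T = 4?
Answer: 1343761/803170 ≈ 1.6731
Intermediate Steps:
t(m, H) = 4 - H
G(E, r) = -2350*r - 39*E (G(E, r) = (4 - 1*43)*E - 2350*r = (4 - 43)*E - 2350*r = -39*E - 2350*r = -2350*r - 39*E)
G(2399, 532)/(-803170) = (-2350*532 - 39*2399)/(-803170) = (-1250200 - 93561)*(-1/803170) = -1343761*(-1/803170) = 1343761/803170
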